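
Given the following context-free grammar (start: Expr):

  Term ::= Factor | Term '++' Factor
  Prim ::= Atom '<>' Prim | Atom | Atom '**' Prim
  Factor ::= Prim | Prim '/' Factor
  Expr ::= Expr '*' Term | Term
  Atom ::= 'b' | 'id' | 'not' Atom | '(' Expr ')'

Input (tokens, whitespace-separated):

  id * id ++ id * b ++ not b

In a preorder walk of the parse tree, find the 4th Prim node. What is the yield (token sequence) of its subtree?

[Expr [Expr [Expr [Term [Factor [Prim [Atom id]]]]] * [Term [Term [Factor [Prim [Atom id]]]] ++ [Factor [Prim [Atom id]]]]] * [Term [Term [Factor [Prim [Atom b]]]] ++ [Factor [Prim [Atom not [Atom b]]]]]]

b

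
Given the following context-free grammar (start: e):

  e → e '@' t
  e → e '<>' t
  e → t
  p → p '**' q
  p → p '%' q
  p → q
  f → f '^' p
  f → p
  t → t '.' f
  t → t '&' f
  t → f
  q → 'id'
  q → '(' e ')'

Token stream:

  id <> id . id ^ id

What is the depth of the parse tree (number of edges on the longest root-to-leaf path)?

6

[e [e [t [f [p [q id]]]]] <> [t [t [f [p [q id]]]] . [f [f [p [q id]]] ^ [p [q id]]]]]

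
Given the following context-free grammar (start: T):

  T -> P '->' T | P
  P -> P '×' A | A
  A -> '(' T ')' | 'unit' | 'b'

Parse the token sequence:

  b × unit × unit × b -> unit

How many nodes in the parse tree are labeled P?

5

[T [P [P [P [P [A b]] × [A unit]] × [A unit]] × [A b]] -> [T [P [A unit]]]]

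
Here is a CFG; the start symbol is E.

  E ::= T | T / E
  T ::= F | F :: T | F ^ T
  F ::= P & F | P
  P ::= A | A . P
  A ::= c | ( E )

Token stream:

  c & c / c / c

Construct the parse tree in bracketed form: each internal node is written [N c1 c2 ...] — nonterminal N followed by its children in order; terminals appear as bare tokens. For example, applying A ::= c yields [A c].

E
T / E
F / E
P & F / E
A & F / E
c & F / E
c & P / E
c & A / E
c & c / E
c & c / T / E
c & c / F / E
c & c / P / E
c & c / A / E
c & c / c / E
c & c / c / T
c & c / c / F
c & c / c / P
c & c / c / A
c & c / c / c

[E [T [F [P [A c]] & [F [P [A c]]]]] / [E [T [F [P [A c]]]] / [E [T [F [P [A c]]]]]]]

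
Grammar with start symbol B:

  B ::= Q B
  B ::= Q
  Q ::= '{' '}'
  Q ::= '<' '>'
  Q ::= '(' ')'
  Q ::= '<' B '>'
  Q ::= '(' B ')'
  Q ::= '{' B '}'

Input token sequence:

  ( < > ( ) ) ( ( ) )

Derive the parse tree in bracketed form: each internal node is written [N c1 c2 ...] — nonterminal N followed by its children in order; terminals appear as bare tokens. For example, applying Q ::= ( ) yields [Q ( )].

B
Q B
( B ) B
( Q B ) B
( < > B ) B
( < > Q ) B
( < > ( ) ) B
( < > ( ) ) Q
( < > ( ) ) ( B )
( < > ( ) ) ( Q )
( < > ( ) ) ( ( ) )

[B [Q ( [B [Q < >] [B [Q ( )]]] )] [B [Q ( [B [Q ( )]] )]]]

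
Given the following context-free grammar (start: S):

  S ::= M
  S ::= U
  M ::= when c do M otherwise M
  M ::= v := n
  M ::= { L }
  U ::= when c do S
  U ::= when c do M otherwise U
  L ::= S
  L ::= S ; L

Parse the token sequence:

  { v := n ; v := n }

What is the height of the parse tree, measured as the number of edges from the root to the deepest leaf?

[S [M { [L [S [M v := n]] ; [L [S [M v := n]]]] }]]

6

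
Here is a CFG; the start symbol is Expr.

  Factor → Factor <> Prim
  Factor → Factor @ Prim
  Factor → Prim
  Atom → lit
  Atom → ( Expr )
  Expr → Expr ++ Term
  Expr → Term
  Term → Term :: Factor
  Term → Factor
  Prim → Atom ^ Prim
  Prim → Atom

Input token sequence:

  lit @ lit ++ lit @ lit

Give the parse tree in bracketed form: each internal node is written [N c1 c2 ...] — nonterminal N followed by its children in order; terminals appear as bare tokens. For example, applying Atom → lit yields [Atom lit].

[Expr [Expr [Term [Factor [Factor [Prim [Atom lit]]] @ [Prim [Atom lit]]]]] ++ [Term [Factor [Factor [Prim [Atom lit]]] @ [Prim [Atom lit]]]]]

Expr
Expr ++ Term
Term ++ Term
Factor ++ Term
Factor @ Prim ++ Term
Prim @ Prim ++ Term
Atom @ Prim ++ Term
lit @ Prim ++ Term
lit @ Atom ++ Term
lit @ lit ++ Term
lit @ lit ++ Factor
lit @ lit ++ Factor @ Prim
lit @ lit ++ Prim @ Prim
lit @ lit ++ Atom @ Prim
lit @ lit ++ lit @ Prim
lit @ lit ++ lit @ Atom
lit @ lit ++ lit @ lit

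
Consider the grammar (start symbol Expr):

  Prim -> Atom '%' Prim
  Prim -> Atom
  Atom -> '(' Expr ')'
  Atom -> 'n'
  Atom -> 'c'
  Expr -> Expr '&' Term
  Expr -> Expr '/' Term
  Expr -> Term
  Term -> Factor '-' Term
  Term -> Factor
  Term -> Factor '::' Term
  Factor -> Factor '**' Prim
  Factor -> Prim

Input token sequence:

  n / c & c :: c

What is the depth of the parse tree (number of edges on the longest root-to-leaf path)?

7

[Expr [Expr [Expr [Term [Factor [Prim [Atom n]]]]] / [Term [Factor [Prim [Atom c]]]]] & [Term [Factor [Prim [Atom c]]] :: [Term [Factor [Prim [Atom c]]]]]]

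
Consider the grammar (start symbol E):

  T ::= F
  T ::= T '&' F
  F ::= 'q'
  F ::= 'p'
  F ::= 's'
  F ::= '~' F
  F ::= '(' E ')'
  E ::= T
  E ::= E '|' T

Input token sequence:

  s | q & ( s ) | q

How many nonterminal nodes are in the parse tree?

14

[E [E [E [T [F s]]] | [T [T [F q]] & [F ( [E [T [F s]]] )]]] | [T [F q]]]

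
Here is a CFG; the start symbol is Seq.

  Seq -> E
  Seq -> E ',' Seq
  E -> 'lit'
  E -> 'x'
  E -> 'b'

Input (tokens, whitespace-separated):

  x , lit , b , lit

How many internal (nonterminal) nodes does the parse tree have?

8

[Seq [E x] , [Seq [E lit] , [Seq [E b] , [Seq [E lit]]]]]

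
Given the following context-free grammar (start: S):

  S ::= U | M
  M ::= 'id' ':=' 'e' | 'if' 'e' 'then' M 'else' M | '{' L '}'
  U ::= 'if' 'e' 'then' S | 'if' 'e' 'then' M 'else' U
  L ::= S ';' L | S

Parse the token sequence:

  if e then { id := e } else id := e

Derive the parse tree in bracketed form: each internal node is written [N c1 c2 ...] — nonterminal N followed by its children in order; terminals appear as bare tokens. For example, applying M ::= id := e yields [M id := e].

[S [M if e then [M { [L [S [M id := e]]] }] else [M id := e]]]

S
M
if e then M else M
if e then { L } else M
if e then { S } else M
if e then { M } else M
if e then { id := e } else M
if e then { id := e } else id := e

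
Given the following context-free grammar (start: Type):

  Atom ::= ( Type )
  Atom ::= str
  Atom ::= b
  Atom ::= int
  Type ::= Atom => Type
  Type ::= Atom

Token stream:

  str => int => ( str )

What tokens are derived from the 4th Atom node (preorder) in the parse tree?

str

[Type [Atom str] => [Type [Atom int] => [Type [Atom ( [Type [Atom str]] )]]]]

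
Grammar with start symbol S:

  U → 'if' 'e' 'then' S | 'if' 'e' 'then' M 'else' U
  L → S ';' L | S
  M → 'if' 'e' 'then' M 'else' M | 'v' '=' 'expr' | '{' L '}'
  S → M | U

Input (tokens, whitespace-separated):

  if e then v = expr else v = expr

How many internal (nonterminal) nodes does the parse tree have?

[S [M if e then [M v = expr] else [M v = expr]]]

4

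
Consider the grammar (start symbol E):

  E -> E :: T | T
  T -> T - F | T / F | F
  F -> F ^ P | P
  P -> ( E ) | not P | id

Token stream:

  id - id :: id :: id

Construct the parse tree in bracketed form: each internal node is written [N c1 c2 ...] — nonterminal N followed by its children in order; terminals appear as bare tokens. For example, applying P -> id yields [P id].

E
E :: T
E :: T :: T
T :: T :: T
T - F :: T :: T
F - F :: T :: T
P - F :: T :: T
id - F :: T :: T
id - P :: T :: T
id - id :: T :: T
id - id :: F :: T
id - id :: P :: T
id - id :: id :: T
id - id :: id :: F
id - id :: id :: P
id - id :: id :: id

[E [E [E [T [T [F [P id]]] - [F [P id]]]] :: [T [F [P id]]]] :: [T [F [P id]]]]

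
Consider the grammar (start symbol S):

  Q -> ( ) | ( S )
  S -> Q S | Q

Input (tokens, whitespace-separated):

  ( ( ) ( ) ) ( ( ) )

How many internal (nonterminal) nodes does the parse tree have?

10

[S [Q ( [S [Q ( )] [S [Q ( )]]] )] [S [Q ( [S [Q ( )]] )]]]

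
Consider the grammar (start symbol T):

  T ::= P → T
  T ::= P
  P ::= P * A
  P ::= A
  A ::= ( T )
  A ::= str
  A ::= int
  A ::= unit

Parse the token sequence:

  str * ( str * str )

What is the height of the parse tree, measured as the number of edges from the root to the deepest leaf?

7

[T [P [P [A str]] * [A ( [T [P [P [A str]] * [A str]]] )]]]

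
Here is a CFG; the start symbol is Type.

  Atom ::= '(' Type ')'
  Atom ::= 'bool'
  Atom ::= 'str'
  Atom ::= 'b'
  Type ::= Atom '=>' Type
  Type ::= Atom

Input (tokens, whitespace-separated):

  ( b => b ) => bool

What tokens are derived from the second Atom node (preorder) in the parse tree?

b

[Type [Atom ( [Type [Atom b] => [Type [Atom b]]] )] => [Type [Atom bool]]]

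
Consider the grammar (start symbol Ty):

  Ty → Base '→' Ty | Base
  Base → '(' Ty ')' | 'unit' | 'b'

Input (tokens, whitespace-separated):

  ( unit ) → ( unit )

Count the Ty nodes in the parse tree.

4

[Ty [Base ( [Ty [Base unit]] )] → [Ty [Base ( [Ty [Base unit]] )]]]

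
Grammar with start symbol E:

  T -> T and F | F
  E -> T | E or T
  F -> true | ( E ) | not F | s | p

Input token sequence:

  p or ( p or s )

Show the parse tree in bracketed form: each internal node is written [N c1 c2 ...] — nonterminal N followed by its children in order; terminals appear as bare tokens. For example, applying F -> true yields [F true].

E
E or T
T or T
F or T
p or T
p or F
p or ( E )
p or ( E or T )
p or ( T or T )
p or ( F or T )
p or ( p or T )
p or ( p or F )
p or ( p or s )

[E [E [T [F p]]] or [T [F ( [E [E [T [F p]]] or [T [F s]]] )]]]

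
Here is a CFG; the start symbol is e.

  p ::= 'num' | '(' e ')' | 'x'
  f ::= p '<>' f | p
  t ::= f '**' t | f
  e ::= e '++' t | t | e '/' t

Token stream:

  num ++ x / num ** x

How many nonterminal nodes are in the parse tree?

15

[e [e [e [t [f [p num]]]] ++ [t [f [p x]]]] / [t [f [p num]] ** [t [f [p x]]]]]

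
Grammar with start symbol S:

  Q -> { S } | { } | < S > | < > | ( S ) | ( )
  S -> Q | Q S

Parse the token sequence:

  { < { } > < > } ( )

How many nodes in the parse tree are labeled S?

5

[S [Q { [S [Q < [S [Q { }]] >] [S [Q < >]]] }] [S [Q ( )]]]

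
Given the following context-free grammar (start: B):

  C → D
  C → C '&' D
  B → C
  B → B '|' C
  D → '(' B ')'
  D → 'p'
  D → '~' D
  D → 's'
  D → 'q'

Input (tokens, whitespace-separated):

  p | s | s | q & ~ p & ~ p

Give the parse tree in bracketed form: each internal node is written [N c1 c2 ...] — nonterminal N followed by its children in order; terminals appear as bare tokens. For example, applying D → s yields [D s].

B
B | C
B | C | C
B | C | C | C
C | C | C | C
D | C | C | C
p | C | C | C
p | D | C | C
p | s | C | C
p | s | D | C
p | s | s | C
p | s | s | C & D
p | s | s | C & D & D
p | s | s | D & D & D
p | s | s | q & D & D
p | s | s | q & ~ D & D
p | s | s | q & ~ p & D
p | s | s | q & ~ p & ~ D
p | s | s | q & ~ p & ~ p

[B [B [B [B [C [D p]]] | [C [D s]]] | [C [D s]]] | [C [C [C [D q]] & [D ~ [D p]]] & [D ~ [D p]]]]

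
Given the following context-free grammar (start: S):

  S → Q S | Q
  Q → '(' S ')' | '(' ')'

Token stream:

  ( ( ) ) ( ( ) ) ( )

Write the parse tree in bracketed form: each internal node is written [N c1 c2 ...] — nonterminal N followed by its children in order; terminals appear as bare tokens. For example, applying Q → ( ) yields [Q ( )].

S
Q S
( S ) S
( Q ) S
( ( ) ) S
( ( ) ) Q S
( ( ) ) ( S ) S
( ( ) ) ( Q ) S
( ( ) ) ( ( ) ) S
( ( ) ) ( ( ) ) Q
( ( ) ) ( ( ) ) ( )

[S [Q ( [S [Q ( )]] )] [S [Q ( [S [Q ( )]] )] [S [Q ( )]]]]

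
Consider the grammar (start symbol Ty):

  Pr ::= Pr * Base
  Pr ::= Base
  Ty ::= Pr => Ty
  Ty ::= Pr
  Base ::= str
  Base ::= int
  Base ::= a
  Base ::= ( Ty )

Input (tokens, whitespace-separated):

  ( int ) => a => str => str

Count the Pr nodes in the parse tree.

[Ty [Pr [Base ( [Ty [Pr [Base int]]] )]] => [Ty [Pr [Base a]] => [Ty [Pr [Base str]] => [Ty [Pr [Base str]]]]]]

5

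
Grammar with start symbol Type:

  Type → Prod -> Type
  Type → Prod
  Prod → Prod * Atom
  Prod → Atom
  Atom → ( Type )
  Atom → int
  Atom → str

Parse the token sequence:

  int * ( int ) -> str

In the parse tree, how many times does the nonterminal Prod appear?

[Type [Prod [Prod [Atom int]] * [Atom ( [Type [Prod [Atom int]]] )]] -> [Type [Prod [Atom str]]]]

4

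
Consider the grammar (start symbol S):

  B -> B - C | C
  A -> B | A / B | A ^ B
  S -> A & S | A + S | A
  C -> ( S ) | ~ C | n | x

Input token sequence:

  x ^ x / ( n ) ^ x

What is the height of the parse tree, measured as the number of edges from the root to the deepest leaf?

9

[S [A [A [A [A [B [C x]]] ^ [B [C x]]] / [B [C ( [S [A [B [C n]]]] )]]] ^ [B [C x]]]]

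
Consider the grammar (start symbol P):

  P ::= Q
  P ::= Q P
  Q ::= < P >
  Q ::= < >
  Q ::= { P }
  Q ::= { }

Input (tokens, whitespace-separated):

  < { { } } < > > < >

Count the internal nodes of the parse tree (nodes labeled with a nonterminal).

[P [Q < [P [Q { [P [Q { }]] }] [P [Q < >]]] >] [P [Q < >]]]

10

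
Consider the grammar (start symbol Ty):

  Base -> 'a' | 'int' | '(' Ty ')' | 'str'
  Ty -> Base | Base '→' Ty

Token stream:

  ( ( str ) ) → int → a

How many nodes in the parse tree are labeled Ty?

[Ty [Base ( [Ty [Base ( [Ty [Base str]] )]] )] → [Ty [Base int] → [Ty [Base a]]]]

5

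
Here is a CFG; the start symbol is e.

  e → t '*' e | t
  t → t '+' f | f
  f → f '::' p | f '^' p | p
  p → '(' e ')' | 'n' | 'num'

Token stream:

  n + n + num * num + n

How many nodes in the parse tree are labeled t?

5

[e [t [t [t [f [p n]]] + [f [p n]]] + [f [p num]]] * [e [t [t [f [p num]]] + [f [p n]]]]]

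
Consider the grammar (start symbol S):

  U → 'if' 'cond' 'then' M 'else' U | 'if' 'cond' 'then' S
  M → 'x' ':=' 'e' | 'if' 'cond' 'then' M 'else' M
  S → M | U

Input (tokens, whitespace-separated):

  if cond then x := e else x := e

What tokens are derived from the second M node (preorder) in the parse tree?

[S [M if cond then [M x := e] else [M x := e]]]

x := e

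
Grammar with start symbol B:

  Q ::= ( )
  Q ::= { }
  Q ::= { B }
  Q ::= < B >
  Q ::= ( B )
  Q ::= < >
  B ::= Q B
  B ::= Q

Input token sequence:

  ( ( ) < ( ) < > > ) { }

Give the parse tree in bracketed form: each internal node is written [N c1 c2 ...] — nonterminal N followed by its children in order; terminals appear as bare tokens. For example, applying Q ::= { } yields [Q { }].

B
Q B
( B ) B
( Q B ) B
( ( ) B ) B
( ( ) Q ) B
( ( ) < B > ) B
( ( ) < Q B > ) B
( ( ) < ( ) B > ) B
( ( ) < ( ) Q > ) B
( ( ) < ( ) < > > ) B
( ( ) < ( ) < > > ) Q
( ( ) < ( ) < > > ) { }

[B [Q ( [B [Q ( )] [B [Q < [B [Q ( )] [B [Q < >]]] >]]] )] [B [Q { }]]]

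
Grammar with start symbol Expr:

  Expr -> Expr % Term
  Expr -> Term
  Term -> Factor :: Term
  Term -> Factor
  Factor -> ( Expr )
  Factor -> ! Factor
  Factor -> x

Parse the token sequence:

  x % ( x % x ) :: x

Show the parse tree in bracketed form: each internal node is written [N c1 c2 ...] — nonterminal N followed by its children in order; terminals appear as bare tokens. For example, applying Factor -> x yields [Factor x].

Expr
Expr % Term
Term % Term
Factor % Term
x % Term
x % Factor :: Term
x % ( Expr ) :: Term
x % ( Expr % Term ) :: Term
x % ( Term % Term ) :: Term
x % ( Factor % Term ) :: Term
x % ( x % Term ) :: Term
x % ( x % Factor ) :: Term
x % ( x % x ) :: Term
x % ( x % x ) :: Factor
x % ( x % x ) :: x

[Expr [Expr [Term [Factor x]]] % [Term [Factor ( [Expr [Expr [Term [Factor x]]] % [Term [Factor x]]] )] :: [Term [Factor x]]]]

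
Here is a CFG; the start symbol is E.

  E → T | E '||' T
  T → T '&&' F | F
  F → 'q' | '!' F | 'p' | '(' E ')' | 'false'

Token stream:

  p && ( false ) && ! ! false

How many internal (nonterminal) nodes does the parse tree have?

12

[E [T [T [T [F p]] && [F ( [E [T [F false]]] )]] && [F ! [F ! [F false]]]]]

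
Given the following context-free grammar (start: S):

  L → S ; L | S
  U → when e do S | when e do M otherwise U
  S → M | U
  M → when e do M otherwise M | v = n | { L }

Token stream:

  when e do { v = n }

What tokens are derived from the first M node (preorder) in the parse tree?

[S [U when e do [S [M { [L [S [M v = n]]] }]]]]

{ v = n }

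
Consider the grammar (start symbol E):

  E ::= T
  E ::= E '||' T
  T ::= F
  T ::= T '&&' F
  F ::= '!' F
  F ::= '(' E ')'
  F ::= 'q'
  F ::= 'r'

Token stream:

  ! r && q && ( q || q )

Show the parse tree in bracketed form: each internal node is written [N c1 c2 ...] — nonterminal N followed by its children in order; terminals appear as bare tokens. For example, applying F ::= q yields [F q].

E
T
T && F
T && F && F
F && F && F
! F && F && F
! r && F && F
! r && q && F
! r && q && ( E )
! r && q && ( E || T )
! r && q && ( T || T )
! r && q && ( F || T )
! r && q && ( q || T )
! r && q && ( q || F )
! r && q && ( q || q )

[E [T [T [T [F ! [F r]]] && [F q]] && [F ( [E [E [T [F q]]] || [T [F q]]] )]]]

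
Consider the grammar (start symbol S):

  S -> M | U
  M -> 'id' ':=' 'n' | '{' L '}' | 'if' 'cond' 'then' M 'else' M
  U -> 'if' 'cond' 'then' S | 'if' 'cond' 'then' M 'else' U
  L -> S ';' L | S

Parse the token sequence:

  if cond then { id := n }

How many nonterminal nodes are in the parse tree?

7

[S [U if cond then [S [M { [L [S [M id := n]]] }]]]]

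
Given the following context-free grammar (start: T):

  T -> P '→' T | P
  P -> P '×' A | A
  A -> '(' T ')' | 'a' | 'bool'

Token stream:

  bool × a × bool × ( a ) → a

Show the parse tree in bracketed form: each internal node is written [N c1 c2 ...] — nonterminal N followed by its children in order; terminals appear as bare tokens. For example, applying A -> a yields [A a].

[T [P [P [P [P [A bool]] × [A a]] × [A bool]] × [A ( [T [P [A a]]] )]] → [T [P [A a]]]]

T
P → T
P × A → T
P × A × A → T
P × A × A × A → T
A × A × A × A → T
bool × A × A × A → T
bool × a × A × A → T
bool × a × bool × A → T
bool × a × bool × ( T ) → T
bool × a × bool × ( P ) → T
bool × a × bool × ( A ) → T
bool × a × bool × ( a ) → T
bool × a × bool × ( a ) → P
bool × a × bool × ( a ) → A
bool × a × bool × ( a ) → a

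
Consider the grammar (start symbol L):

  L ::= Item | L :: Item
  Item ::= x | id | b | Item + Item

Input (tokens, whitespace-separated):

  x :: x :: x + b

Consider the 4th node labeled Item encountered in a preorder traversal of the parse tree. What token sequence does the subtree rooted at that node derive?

[L [L [L [Item x]] :: [Item x]] :: [Item [Item x] + [Item b]]]

x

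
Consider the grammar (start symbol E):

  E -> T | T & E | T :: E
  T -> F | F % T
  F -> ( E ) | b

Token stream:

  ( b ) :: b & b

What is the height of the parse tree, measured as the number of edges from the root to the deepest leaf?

[E [T [F ( [E [T [F b]]] )]] :: [E [T [F b]] & [E [T [F b]]]]]

6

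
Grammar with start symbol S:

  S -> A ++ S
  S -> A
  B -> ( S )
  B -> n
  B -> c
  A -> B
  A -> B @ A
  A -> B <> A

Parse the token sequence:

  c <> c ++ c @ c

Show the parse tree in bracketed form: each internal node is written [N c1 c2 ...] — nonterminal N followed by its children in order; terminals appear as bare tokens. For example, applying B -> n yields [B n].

[S [A [B c] <> [A [B c]]] ++ [S [A [B c] @ [A [B c]]]]]

S
A ++ S
B <> A ++ S
c <> A ++ S
c <> B ++ S
c <> c ++ S
c <> c ++ A
c <> c ++ B @ A
c <> c ++ c @ A
c <> c ++ c @ B
c <> c ++ c @ c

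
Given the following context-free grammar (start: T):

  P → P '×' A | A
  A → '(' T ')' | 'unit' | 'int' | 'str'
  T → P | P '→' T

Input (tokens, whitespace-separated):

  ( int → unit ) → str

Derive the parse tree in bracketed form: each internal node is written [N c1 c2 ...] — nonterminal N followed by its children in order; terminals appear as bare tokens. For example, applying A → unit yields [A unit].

[T [P [A ( [T [P [A int]] → [T [P [A unit]]]] )]] → [T [P [A str]]]]

T
P → T
A → T
( T ) → T
( P → T ) → T
( A → T ) → T
( int → T ) → T
( int → P ) → T
( int → A ) → T
( int → unit ) → T
( int → unit ) → P
( int → unit ) → A
( int → unit ) → str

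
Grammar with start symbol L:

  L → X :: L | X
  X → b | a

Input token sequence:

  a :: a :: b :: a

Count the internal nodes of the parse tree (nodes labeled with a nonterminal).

8

[L [X a] :: [L [X a] :: [L [X b] :: [L [X a]]]]]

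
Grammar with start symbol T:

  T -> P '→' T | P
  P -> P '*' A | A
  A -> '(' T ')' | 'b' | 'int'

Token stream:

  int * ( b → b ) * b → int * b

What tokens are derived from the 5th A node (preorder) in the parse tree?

b

[T [P [P [P [A int]] * [A ( [T [P [A b]] → [T [P [A b]]]] )]] * [A b]] → [T [P [P [A int]] * [A b]]]]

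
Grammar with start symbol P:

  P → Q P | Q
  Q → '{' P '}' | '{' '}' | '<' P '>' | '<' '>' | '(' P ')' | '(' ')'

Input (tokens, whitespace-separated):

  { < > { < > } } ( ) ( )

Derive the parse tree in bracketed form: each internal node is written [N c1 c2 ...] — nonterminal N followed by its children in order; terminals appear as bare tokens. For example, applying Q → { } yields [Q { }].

P
Q P
{ P } P
{ Q P } P
{ < > P } P
{ < > Q } P
{ < > { P } } P
{ < > { Q } } P
{ < > { < > } } P
{ < > { < > } } Q P
{ < > { < > } } ( ) P
{ < > { < > } } ( ) Q
{ < > { < > } } ( ) ( )

[P [Q { [P [Q < >] [P [Q { [P [Q < >]] }]]] }] [P [Q ( )] [P [Q ( )]]]]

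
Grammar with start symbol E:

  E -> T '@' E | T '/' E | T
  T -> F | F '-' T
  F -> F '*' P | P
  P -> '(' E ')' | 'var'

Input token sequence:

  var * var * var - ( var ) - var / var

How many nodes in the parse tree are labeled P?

[E [T [F [F [F [P var]] * [P var]] * [P var]] - [T [F [P ( [E [T [F [P var]]]] )]] - [T [F [P var]]]]] / [E [T [F [P var]]]]]

7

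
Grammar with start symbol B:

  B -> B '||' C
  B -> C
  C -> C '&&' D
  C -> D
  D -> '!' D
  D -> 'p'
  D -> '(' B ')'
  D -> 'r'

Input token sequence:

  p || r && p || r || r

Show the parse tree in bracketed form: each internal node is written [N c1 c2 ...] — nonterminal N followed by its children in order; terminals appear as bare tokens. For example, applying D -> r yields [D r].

[B [B [B [B [C [D p]]] || [C [C [D r]] && [D p]]] || [C [D r]]] || [C [D r]]]

B
B || C
B || C || C
B || C || C || C
C || C || C || C
D || C || C || C
p || C || C || C
p || C && D || C || C
p || D && D || C || C
p || r && D || C || C
p || r && p || C || C
p || r && p || D || C
p || r && p || r || C
p || r && p || r || D
p || r && p || r || r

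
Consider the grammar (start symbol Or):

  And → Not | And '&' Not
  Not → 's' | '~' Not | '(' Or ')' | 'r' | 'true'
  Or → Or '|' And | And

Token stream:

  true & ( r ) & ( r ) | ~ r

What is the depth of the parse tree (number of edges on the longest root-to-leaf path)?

8

[Or [Or [And [And [And [Not true]] & [Not ( [Or [And [Not r]]] )]] & [Not ( [Or [And [Not r]]] )]]] | [And [Not ~ [Not r]]]]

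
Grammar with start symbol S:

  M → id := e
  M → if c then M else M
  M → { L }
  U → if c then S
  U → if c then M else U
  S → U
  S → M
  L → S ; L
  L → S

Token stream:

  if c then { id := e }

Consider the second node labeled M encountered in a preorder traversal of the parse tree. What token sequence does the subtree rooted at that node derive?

id := e

[S [U if c then [S [M { [L [S [M id := e]]] }]]]]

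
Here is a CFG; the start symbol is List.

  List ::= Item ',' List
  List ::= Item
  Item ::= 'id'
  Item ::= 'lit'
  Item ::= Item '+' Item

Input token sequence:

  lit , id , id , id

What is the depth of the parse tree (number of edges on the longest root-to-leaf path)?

5

[List [Item lit] , [List [Item id] , [List [Item id] , [List [Item id]]]]]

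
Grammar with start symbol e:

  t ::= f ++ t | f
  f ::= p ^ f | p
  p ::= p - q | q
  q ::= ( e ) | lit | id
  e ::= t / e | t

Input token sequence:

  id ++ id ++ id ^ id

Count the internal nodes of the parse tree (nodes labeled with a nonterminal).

16

[e [t [f [p [q id]]] ++ [t [f [p [q id]]] ++ [t [f [p [q id]] ^ [f [p [q id]]]]]]]]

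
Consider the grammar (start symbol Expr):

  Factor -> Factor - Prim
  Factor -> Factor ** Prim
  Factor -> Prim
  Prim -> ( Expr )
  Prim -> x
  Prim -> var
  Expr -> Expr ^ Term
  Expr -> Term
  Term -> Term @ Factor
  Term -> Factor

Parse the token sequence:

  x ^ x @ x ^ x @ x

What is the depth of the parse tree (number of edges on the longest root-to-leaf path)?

[Expr [Expr [Expr [Term [Factor [Prim x]]]] ^ [Term [Term [Factor [Prim x]]] @ [Factor [Prim x]]]] ^ [Term [Term [Factor [Prim x]]] @ [Factor [Prim x]]]]

6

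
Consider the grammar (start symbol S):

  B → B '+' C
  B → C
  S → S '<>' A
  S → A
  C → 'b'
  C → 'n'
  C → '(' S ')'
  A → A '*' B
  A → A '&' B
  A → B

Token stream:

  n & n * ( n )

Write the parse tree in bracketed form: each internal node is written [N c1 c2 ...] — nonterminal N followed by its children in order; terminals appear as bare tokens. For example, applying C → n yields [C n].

S
A
A * B
A & B * B
B & B * B
C & B * B
n & B * B
n & C * B
n & n * B
n & n * C
n & n * ( S )
n & n * ( A )
n & n * ( B )
n & n * ( C )
n & n * ( n )

[S [A [A [A [B [C n]]] & [B [C n]]] * [B [C ( [S [A [B [C n]]]] )]]]]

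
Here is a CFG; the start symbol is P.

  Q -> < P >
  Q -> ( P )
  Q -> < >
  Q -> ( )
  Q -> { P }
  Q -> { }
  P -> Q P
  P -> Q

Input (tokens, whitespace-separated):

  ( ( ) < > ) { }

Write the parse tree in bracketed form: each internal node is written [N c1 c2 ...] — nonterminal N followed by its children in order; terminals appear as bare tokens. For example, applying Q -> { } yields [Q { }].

P
Q P
( P ) P
( Q P ) P
( ( ) P ) P
( ( ) Q ) P
( ( ) < > ) P
( ( ) < > ) Q
( ( ) < > ) { }

[P [Q ( [P [Q ( )] [P [Q < >]]] )] [P [Q { }]]]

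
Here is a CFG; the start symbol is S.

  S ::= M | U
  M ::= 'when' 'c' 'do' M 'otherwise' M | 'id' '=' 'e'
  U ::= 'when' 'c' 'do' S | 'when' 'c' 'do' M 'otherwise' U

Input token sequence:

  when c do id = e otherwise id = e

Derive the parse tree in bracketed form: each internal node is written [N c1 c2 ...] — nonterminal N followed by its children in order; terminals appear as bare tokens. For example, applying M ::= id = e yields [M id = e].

S
M
when c do M otherwise M
when c do id = e otherwise M
when c do id = e otherwise id = e

[S [M when c do [M id = e] otherwise [M id = e]]]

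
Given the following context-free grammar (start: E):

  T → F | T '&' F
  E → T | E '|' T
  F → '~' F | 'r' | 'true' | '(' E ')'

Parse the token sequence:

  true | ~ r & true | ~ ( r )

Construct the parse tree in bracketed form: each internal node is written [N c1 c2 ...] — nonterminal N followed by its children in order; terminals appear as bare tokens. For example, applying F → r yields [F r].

E
E | T
E | T | T
T | T | T
F | T | T
true | T | T
true | T & F | T
true | F & F | T
true | ~ F & F | T
true | ~ r & F | T
true | ~ r & true | T
true | ~ r & true | F
true | ~ r & true | ~ F
true | ~ r & true | ~ ( E )
true | ~ r & true | ~ ( T )
true | ~ r & true | ~ ( F )
true | ~ r & true | ~ ( r )

[E [E [E [T [F true]]] | [T [T [F ~ [F r]]] & [F true]]] | [T [F ~ [F ( [E [T [F r]]] )]]]]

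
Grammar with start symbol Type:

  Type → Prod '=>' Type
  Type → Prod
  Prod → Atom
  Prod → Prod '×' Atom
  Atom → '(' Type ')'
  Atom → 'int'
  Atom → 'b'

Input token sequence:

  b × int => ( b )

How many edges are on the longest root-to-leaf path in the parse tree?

[Type [Prod [Prod [Atom b]] × [Atom int]] => [Type [Prod [Atom ( [Type [Prod [Atom b]]] )]]]]

7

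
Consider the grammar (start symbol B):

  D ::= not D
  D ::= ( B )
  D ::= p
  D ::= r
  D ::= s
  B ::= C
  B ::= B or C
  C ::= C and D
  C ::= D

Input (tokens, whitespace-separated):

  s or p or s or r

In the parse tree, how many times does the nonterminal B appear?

4

[B [B [B [B [C [D s]]] or [C [D p]]] or [C [D s]]] or [C [D r]]]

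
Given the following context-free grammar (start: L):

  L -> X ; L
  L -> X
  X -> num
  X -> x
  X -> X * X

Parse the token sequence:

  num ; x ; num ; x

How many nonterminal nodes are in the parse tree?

[L [X num] ; [L [X x] ; [L [X num] ; [L [X x]]]]]

8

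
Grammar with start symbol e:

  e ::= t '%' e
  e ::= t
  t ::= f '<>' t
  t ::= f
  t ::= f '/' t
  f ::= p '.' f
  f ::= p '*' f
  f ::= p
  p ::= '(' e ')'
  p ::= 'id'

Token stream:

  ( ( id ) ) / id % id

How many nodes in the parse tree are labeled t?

5

[e [t [f [p ( [e [t [f [p ( [e [t [f [p id]]]] )]]]] )]] / [t [f [p id]]]] % [e [t [f [p id]]]]]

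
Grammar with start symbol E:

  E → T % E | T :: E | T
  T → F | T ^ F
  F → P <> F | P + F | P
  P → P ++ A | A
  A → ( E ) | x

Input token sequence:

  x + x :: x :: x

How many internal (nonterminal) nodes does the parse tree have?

[E [T [F [P [A x]] + [F [P [A x]]]]] :: [E [T [F [P [A x]]]] :: [E [T [F [P [A x]]]]]]]

18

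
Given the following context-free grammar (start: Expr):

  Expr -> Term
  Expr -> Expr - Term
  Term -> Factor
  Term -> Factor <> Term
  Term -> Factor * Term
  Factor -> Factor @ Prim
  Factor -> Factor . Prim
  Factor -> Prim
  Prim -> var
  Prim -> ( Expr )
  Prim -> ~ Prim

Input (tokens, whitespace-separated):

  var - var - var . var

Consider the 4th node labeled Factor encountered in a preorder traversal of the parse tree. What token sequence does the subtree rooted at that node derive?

var

[Expr [Expr [Expr [Term [Factor [Prim var]]]] - [Term [Factor [Prim var]]]] - [Term [Factor [Factor [Prim var]] . [Prim var]]]]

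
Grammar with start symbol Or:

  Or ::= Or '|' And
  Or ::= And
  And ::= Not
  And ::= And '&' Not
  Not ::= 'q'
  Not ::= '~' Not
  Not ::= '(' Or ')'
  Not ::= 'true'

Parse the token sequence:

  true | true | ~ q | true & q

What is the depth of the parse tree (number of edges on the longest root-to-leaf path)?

6

[Or [Or [Or [Or [And [Not true]]] | [And [Not true]]] | [And [Not ~ [Not q]]]] | [And [And [Not true]] & [Not q]]]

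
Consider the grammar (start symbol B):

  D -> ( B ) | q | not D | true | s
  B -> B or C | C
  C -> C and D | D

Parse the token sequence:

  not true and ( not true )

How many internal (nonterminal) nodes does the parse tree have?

10

[B [C [C [D not [D true]]] and [D ( [B [C [D not [D true]]]] )]]]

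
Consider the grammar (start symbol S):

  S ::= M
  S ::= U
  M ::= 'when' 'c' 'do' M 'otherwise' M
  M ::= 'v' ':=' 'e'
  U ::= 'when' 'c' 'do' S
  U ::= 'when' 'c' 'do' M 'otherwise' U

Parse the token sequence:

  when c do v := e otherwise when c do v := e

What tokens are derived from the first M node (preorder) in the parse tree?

[S [U when c do [M v := e] otherwise [U when c do [S [M v := e]]]]]

v := e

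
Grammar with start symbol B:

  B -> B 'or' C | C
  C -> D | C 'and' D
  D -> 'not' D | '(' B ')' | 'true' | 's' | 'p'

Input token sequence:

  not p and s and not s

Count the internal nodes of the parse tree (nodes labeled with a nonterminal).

[B [C [C [C [D not [D p]]] and [D s]] and [D not [D s]]]]

9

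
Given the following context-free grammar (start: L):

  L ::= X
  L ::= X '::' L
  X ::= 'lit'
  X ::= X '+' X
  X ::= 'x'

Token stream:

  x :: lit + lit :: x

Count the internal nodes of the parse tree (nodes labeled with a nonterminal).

8

[L [X x] :: [L [X [X lit] + [X lit]] :: [L [X x]]]]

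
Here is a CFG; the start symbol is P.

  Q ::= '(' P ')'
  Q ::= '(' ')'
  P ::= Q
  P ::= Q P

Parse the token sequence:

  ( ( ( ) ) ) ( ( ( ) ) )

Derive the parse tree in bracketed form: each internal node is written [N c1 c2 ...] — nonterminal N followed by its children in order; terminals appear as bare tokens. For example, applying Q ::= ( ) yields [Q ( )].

[P [Q ( [P [Q ( [P [Q ( )]] )]] )] [P [Q ( [P [Q ( [P [Q ( )]] )]] )]]]

P
Q P
( P ) P
( Q ) P
( ( P ) ) P
( ( Q ) ) P
( ( ( ) ) ) P
( ( ( ) ) ) Q
( ( ( ) ) ) ( P )
( ( ( ) ) ) ( Q )
( ( ( ) ) ) ( ( P ) )
( ( ( ) ) ) ( ( Q ) )
( ( ( ) ) ) ( ( ( ) ) )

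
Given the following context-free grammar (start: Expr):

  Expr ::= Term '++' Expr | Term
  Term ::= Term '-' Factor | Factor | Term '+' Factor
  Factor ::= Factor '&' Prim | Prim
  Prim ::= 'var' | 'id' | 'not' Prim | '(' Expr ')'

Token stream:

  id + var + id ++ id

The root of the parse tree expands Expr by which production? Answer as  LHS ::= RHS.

[Expr [Term [Term [Term [Factor [Prim id]]] + [Factor [Prim var]]] + [Factor [Prim id]]] ++ [Expr [Term [Factor [Prim id]]]]]

Expr ::= Term '++' Expr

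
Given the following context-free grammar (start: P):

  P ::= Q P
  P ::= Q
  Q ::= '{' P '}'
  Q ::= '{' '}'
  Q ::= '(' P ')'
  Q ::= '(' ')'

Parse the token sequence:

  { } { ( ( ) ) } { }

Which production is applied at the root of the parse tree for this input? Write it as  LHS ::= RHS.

[P [Q { }] [P [Q { [P [Q ( [P [Q ( )]] )]] }] [P [Q { }]]]]

P ::= Q P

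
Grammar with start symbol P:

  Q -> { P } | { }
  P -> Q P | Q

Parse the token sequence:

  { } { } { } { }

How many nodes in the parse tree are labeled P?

[P [Q { }] [P [Q { }] [P [Q { }] [P [Q { }]]]]]

4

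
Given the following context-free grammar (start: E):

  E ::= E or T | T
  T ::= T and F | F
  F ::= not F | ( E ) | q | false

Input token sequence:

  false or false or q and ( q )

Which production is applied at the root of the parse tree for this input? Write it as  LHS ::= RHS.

[E [E [E [T [F false]]] or [T [F false]]] or [T [T [F q]] and [F ( [E [T [F q]]] )]]]

E ::= E or T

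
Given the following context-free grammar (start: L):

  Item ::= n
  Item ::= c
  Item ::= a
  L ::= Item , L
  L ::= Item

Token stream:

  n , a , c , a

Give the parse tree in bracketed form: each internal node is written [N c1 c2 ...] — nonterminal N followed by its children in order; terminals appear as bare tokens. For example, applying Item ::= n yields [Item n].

L
Item , L
n , L
n , Item , L
n , a , L
n , a , Item , L
n , a , c , L
n , a , c , Item
n , a , c , a

[L [Item n] , [L [Item a] , [L [Item c] , [L [Item a]]]]]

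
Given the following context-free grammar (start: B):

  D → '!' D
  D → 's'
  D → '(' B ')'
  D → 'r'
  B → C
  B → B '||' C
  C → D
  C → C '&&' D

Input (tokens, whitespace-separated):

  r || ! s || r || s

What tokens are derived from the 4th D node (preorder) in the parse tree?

r

[B [B [B [B [C [D r]]] || [C [D ! [D s]]]] || [C [D r]]] || [C [D s]]]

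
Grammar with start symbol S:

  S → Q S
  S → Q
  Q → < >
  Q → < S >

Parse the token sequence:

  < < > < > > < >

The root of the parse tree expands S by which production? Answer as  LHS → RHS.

[S [Q < [S [Q < >] [S [Q < >]]] >] [S [Q < >]]]

S → Q S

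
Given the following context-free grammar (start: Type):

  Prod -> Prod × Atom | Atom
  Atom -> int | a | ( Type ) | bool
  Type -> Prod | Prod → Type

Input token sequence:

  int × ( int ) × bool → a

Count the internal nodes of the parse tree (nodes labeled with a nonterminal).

13

[Type [Prod [Prod [Prod [Atom int]] × [Atom ( [Type [Prod [Atom int]]] )]] × [Atom bool]] → [Type [Prod [Atom a]]]]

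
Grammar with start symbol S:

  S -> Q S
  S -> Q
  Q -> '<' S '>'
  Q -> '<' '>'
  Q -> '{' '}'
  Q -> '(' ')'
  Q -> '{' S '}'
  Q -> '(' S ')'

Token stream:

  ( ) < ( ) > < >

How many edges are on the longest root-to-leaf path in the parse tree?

[S [Q ( )] [S [Q < [S [Q ( )]] >] [S [Q < >]]]]

5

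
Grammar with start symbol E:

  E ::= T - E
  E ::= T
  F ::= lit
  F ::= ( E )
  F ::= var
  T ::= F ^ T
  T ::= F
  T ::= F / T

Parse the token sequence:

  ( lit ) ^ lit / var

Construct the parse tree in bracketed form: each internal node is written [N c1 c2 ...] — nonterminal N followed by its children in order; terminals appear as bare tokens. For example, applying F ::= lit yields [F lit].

[E [T [F ( [E [T [F lit]]] )] ^ [T [F lit] / [T [F var]]]]]

E
T
F ^ T
( E ) ^ T
( T ) ^ T
( F ) ^ T
( lit ) ^ T
( lit ) ^ F / T
( lit ) ^ lit / T
( lit ) ^ lit / F
( lit ) ^ lit / var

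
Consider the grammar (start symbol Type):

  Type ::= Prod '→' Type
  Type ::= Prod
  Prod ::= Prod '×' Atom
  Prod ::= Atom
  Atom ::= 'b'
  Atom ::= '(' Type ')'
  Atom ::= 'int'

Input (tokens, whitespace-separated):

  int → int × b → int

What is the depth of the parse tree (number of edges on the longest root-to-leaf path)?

[Type [Prod [Atom int]] → [Type [Prod [Prod [Atom int]] × [Atom b]] → [Type [Prod [Atom int]]]]]

5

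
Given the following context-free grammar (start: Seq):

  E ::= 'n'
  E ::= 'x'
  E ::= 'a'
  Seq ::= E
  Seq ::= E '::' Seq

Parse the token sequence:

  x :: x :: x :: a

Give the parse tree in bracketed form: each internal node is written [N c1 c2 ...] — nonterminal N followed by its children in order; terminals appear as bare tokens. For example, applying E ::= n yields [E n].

Seq
E :: Seq
x :: Seq
x :: E :: Seq
x :: x :: Seq
x :: x :: E :: Seq
x :: x :: x :: Seq
x :: x :: x :: E
x :: x :: x :: a

[Seq [E x] :: [Seq [E x] :: [Seq [E x] :: [Seq [E a]]]]]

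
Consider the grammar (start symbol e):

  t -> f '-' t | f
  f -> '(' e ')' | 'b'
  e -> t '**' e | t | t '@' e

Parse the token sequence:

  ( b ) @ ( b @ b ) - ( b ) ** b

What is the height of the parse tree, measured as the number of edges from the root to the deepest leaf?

8

[e [t [f ( [e [t [f b]]] )]] @ [e [t [f ( [e [t [f b]] @ [e [t [f b]]]] )] - [t [f ( [e [t [f b]]] )]]] ** [e [t [f b]]]]]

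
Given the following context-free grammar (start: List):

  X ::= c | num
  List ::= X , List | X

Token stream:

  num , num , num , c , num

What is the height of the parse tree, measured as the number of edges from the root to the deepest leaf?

6

[List [X num] , [List [X num] , [List [X num] , [List [X c] , [List [X num]]]]]]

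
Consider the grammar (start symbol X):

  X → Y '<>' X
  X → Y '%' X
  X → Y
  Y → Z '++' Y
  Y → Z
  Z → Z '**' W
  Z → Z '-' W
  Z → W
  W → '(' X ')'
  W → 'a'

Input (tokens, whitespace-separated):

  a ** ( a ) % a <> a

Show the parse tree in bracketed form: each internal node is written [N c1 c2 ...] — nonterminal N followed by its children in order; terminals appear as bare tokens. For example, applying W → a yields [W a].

X
Y % X
Z % X
Z ** W % X
W ** W % X
a ** W % X
a ** ( X ) % X
a ** ( Y ) % X
a ** ( Z ) % X
a ** ( W ) % X
a ** ( a ) % X
a ** ( a ) % Y <> X
a ** ( a ) % Z <> X
a ** ( a ) % W <> X
a ** ( a ) % a <> X
a ** ( a ) % a <> Y
a ** ( a ) % a <> Z
a ** ( a ) % a <> W
a ** ( a ) % a <> a

[X [Y [Z [Z [W a]] ** [W ( [X [Y [Z [W a]]]] )]]] % [X [Y [Z [W a]]] <> [X [Y [Z [W a]]]]]]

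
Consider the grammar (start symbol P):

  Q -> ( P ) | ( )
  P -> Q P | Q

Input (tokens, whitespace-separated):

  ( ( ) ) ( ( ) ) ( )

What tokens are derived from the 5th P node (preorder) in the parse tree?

( )

[P [Q ( [P [Q ( )]] )] [P [Q ( [P [Q ( )]] )] [P [Q ( )]]]]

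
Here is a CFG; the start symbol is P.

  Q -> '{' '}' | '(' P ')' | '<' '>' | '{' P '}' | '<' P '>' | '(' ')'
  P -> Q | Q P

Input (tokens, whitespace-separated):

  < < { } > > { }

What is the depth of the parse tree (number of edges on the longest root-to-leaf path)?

6

[P [Q < [P [Q < [P [Q { }]] >]] >] [P [Q { }]]]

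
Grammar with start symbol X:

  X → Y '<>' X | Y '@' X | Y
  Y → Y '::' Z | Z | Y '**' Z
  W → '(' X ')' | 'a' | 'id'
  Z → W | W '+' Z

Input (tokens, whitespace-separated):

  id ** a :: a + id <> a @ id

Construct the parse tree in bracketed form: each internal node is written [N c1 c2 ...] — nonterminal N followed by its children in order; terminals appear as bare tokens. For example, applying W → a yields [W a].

X
Y <> X
Y :: Z <> X
Y ** Z :: Z <> X
Z ** Z :: Z <> X
W ** Z :: Z <> X
id ** Z :: Z <> X
id ** W :: Z <> X
id ** a :: Z <> X
id ** a :: W + Z <> X
id ** a :: a + Z <> X
id ** a :: a + W <> X
id ** a :: a + id <> X
id ** a :: a + id <> Y @ X
id ** a :: a + id <> Z @ X
id ** a :: a + id <> W @ X
id ** a :: a + id <> a @ X
id ** a :: a + id <> a @ Y
id ** a :: a + id <> a @ Z
id ** a :: a + id <> a @ W
id ** a :: a + id <> a @ id

[X [Y [Y [Y [Z [W id]]] ** [Z [W a]]] :: [Z [W a] + [Z [W id]]]] <> [X [Y [Z [W a]]] @ [X [Y [Z [W id]]]]]]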